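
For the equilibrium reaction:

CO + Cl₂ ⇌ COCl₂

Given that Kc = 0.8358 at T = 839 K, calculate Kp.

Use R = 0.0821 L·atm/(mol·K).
K_p = 0.0121

Δn = (moles gaseous products) − (moles gaseous reactants) = -1
T = 839 K; RT = 0.0821 × 839 = 68.8819
Kp = Kc·(RT)^Δn = 0.8358 × (68.8819)^-1 = 0.8358 × 0.0145176 = 0.0121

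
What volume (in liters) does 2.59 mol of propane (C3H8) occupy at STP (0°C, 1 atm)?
At STP, 1 mol of gas occupies 22.4 L
Volume = 2.59 mol × 22.4 L/mol = 58.02 L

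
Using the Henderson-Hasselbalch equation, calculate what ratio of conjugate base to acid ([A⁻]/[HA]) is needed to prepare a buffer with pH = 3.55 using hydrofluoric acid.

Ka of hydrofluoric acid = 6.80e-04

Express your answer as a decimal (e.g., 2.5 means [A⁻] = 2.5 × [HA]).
[A⁻]/[HA] = 2.413

pKa = −log(6.80e-04) = 3.1675. pH = pKa + log([A⁻]/[HA]). 3.55 = 3.1675 + log(ratio). log(ratio) = 3.55 − 3.1675 = 0.3825. ratio = 10^(0.3825) = 2.413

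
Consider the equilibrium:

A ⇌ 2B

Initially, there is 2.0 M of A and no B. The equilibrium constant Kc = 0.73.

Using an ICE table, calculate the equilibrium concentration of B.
[B] = 1.040 M

ICE: [A] = 2.0 − x, [B] = 2x.
Kc = (2x)²/(2.0 − x) = 0.73 ⇒ 4x² + 0.73x − 1.46 = 0.
x = (−0.73 + √(0.73² + 4·4·1.46))/(2·4) = (−0.73 + √23.893)/8 = 0.51975.
[B] = 2x = 1.040 M.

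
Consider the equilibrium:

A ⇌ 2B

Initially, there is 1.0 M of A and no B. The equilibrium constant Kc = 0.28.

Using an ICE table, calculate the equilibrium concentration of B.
[B] = 0.464 M

ICE: [A] = 1.0 − x, [B] = 2x.
Kc = (2x)²/(1.0 − x) = 0.28 ⇒ 4x² + 0.28x − 0.28 = 0.
x = (−0.28 + √(0.28² + 4·4·0.28))/(2·4) = (−0.28 + √4.5584)/8 = 0.23188.
[B] = 2x = 0.464 M.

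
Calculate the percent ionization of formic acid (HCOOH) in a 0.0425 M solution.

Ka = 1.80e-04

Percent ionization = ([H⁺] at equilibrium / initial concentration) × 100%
Percent ionization = 6.3%

Let x = [H⁺]. Ka = x²/(C - x) ⇒ x² + (1.80e-04)x - (1.80e-04)(0.0425) = 0. x = 2.6773e-03. Percent = (2.6773e-03/0.0425) × 100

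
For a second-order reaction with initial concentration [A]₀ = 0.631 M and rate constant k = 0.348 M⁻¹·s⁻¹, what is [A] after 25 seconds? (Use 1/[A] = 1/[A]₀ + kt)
0.0972 M

1/[A] = 1/[A]₀ + k·t = 1/0.631 + (0.348)·(25) = 1.5848 + 8.7000 = 10.2848
[A] = 1/10.2848 = 0.0972 M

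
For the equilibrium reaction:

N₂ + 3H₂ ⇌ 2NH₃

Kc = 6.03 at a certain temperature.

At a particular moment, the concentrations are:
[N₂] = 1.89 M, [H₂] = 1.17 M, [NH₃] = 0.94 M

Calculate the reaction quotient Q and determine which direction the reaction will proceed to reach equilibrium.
Q = 0.292, Q < K, reaction proceeds forward (toward products)

Q = ([NH₃]^2) / ([N₂] × [H₂]^3)
  = ((0.94)^2) / ((1.89)·(1.17)^3) = 0.8836/3.027 = 0.2919
Since Q = 0.2919 < Kc = 6.03, the reaction proceeds forward (toward products) to reach equilibrium.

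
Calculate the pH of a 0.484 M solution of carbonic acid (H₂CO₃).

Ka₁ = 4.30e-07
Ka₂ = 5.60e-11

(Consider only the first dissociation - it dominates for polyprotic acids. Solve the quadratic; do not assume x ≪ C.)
pH = 3.34

x² + Ka₁·x − Ka₁·C = 0 with Ka₁ = 4.30e-07, C = 0.484.
x = (−Ka₁ + √(Ka₁² + 4·Ka₁·C))/2 = 4.5599e-04 M, so pH = 3.34.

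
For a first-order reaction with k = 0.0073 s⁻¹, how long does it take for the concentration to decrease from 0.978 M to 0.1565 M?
251.02 s

From ln[A] = ln[A]₀ - k·t: t = ln([A]₀/[A])/k = ln(0.978/0.1565)/0.0073 = ln(6.2492)/0.0073 = 1.8325/0.0073 = 251.02 s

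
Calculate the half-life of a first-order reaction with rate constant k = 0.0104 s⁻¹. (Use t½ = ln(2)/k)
66.65 s

t½ = ln(2)/k = 0.6931/0.0104 = 66.65 s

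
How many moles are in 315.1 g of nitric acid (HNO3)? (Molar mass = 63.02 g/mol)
Moles = 315.1 g ÷ 63.02 g/mol = 5 mol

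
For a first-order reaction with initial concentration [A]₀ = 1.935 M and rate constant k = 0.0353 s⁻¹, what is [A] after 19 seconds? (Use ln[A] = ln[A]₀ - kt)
0.9895 M

ln[A] = ln[A]₀ - k·t = ln(1.935) - (0.0353)·(19) = 0.6601 - 0.6707 = -0.0106
[A] = e^(-0.0106) = 0.9895 M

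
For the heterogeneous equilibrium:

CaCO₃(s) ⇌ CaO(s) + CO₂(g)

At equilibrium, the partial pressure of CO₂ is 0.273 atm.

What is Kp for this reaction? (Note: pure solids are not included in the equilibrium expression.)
K_p = 0.273

Solids (CaCO₃, CaO) have activity 1 and are excluded.
Kp = P(CO₂) = 0.273.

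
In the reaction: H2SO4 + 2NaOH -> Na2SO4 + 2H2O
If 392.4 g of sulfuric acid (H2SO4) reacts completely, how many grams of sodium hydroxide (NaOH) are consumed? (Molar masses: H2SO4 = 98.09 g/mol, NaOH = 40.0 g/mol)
Moles of H2SO4 = 392.4 g ÷ 98.09 g/mol = 4.00041 mol
Mole ratio: 2 mol NaOH / 1 mol H2SO4
Moles of NaOH = 4.00041 × (2/1) = 8.00082 mol
Mass of NaOH = 8.00082 mol × 40.0 g/mol = 320 g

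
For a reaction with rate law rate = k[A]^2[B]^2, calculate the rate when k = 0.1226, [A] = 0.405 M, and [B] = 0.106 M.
0.0002259 M/s

rate = k·[A]^2·[B]^2 = 0.1226·(0.405)^2·(0.106)^2 = 0.1226·0.164025·0.011236 = 0.0002259 M/s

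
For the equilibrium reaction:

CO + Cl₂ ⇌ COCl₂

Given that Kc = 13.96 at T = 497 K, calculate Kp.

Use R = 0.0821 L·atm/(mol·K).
K_p = 0.3421

Δn = (moles gaseous products) − (moles gaseous reactants) = -1
T = 497 K; RT = 0.0821 × 497 = 40.8037
Kp = Kc·(RT)^Δn = 13.96 × (40.8037)^-1 = 13.96 × 0.0245076 = 0.3421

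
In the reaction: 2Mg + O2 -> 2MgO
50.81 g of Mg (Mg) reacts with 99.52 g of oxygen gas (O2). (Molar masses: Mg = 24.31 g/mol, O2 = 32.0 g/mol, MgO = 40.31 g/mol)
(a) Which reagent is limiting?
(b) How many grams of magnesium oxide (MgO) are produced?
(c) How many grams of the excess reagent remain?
(a) Mg, (b) 84.25 g, (c) 66.08 g

Moles of Mg = 50.81 g ÷ 24.31 g/mol = 2.09009 mol
Moles of O2 = 99.52 g ÷ 32.0 g/mol = 3.11 mol
Moles ÷ coefficient: Mg: 2.09009/2 = 1.045, O2: 3.11/1 = 3.11
(a) Mg has the smaller value, so Mg is the limiting reagent.
(b) Moles of MgO = 2.09009 mol Mg × (2/2) = 2.09009 mol; mass = 2.09009 mol × 40.31 g/mol = 84.25 g
(c) O2 consumed = 2.09009 × (1/2) = 1.04504 mol; remaining = 3.11 − 1.04504 = 2.06496 mol; mass = 2.06496 mol × 32.0 g/mol = 66.08 g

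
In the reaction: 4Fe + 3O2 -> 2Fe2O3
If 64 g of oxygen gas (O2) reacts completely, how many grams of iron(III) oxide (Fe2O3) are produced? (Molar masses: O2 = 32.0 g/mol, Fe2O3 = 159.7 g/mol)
Moles of O2 = 64 g ÷ 32.0 g/mol = 2 mol
Mole ratio: 2 mol Fe2O3 / 3 mol O2
Moles of Fe2O3 = 2 × (2/3) = 1.33333 mol
Mass of Fe2O3 = 1.33333 mol × 159.7 g/mol = 212.9 g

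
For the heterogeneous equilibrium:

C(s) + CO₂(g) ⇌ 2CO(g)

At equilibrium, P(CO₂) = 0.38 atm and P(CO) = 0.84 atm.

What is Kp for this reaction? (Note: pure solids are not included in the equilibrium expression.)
K_p = 1.857

Solid C is excluded.
Kp = P(CO)²/P(CO₂) = (0.84)²/0.38 = 0.7056/0.38 = 1.857.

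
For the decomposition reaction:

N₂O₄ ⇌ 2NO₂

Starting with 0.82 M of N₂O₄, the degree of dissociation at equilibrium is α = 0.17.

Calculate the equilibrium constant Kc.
K_c = 0.1142

x = α·[A]₀ = 0.17 × 0.82 = 0.1394 M dissociated.
At eq: [N₂O₄] = 0.82 − 0.1394 = 0.6806 M; [NO₂] = 2x = 0.2788 M.
Kc = [NO₂]²/[N₂O₄] = (0.2788)²/0.6806 = 0.1142.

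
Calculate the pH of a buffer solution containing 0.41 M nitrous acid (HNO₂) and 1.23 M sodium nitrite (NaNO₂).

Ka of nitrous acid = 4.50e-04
pH = 3.82

pKa = -log(4.50e-04) = 3.35. pH = pKa + log([A⁻]/[HA]) = 3.35 + log(1.23/0.41)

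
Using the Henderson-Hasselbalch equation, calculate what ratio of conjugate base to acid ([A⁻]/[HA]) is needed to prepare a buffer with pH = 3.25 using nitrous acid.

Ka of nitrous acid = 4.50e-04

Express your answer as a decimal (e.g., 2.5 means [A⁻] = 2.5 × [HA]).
[A⁻]/[HA] = 0.800

pKa = −log(4.50e-04) = 3.3468. pH = pKa + log([A⁻]/[HA]). 3.25 = 3.3468 + log(ratio). log(ratio) = 3.25 − 3.3468 = -0.0968. ratio = 10^(-0.0968) = 0.800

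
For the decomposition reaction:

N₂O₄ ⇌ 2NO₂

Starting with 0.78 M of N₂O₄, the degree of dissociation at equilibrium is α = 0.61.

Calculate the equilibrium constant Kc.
K_c = 2.9768

x = α·[A]₀ = 0.61 × 0.78 = 0.4758 M dissociated.
At eq: [N₂O₄] = 0.78 − 0.4758 = 0.3042 M; [NO₂] = 2x = 0.9516 M.
Kc = [NO₂]²/[N₂O₄] = (0.9516)²/0.3042 = 2.977.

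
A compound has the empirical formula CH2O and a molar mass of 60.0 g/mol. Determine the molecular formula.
Empirical formula mass of CH2O = 30.03 g/mol
Multiplier = 60.0 / 30.03 ≈ 2
Molecular formula = (CH2O) × 2 = C2H4O2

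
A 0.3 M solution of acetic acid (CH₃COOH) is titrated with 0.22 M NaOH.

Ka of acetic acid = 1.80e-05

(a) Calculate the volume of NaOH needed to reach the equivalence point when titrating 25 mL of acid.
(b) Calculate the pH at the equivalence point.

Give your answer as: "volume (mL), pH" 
V = 34.1 mL, pH = 8.92

(a) At equivalence: moles acid = moles base.
moles acid = 0.3 × 0.025 = 0.0075 mol; V_NaOH = 0.0075/0.22 = 0.03409 L = 34.1 mL.
(b) At equivalence, all acid → conjugate base A⁻ at [A⁻] = 0.0075/0.05909 = 0.1269 M.
Kb = Kw/Ka = 1.0e-14/1.80e-05 = 5.556e-10; [OH⁻] = √(Kb·[A⁻]) = 8.397e-06; pOH = 5.08; pH = 14 − pOH = 8.92.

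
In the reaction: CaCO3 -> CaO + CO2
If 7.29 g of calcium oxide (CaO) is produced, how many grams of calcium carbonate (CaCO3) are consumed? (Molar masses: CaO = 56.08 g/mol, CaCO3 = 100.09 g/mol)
Moles of CaO = 7.29 g ÷ 56.08 g/mol = 0.129993 mol
Mole ratio: 1 mol CaCO3 / 1 mol CaO
Moles of CaCO3 = 0.129993 × (1/1) = 0.129993 mol
Mass of CaCO3 = 0.129993 mol × 100.09 g/mol = 13.01 g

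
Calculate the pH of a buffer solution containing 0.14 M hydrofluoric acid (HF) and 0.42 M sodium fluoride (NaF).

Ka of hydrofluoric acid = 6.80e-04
pH = 3.64

pKa = -log(6.80e-04) = 3.17. pH = pKa + log([A⁻]/[HA]) = 3.17 + log(0.42/0.14)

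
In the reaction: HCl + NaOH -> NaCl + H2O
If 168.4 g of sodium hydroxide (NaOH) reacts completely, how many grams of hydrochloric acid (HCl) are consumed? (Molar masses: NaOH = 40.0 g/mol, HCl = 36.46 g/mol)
Moles of NaOH = 168.4 g ÷ 40.0 g/mol = 4.21 mol
Mole ratio: 1 mol HCl / 1 mol NaOH
Moles of HCl = 4.21 × (1/1) = 4.21 mol
Mass of HCl = 4.21 mol × 36.46 g/mol = 153.5 g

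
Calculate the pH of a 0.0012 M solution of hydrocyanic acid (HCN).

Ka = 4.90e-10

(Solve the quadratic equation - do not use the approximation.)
pH = 6.12

x² + Ka×x - Ka×C = 0. Using quadratic formula: [H⁺] = 7.6657e-07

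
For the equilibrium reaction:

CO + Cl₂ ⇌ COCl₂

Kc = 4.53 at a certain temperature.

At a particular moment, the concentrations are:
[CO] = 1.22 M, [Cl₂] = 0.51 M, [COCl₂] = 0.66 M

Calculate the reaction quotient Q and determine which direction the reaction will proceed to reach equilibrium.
Q = 1.061, Q < K, reaction proceeds forward (toward products)

Q = ([COCl₂]) / ([CO] × [Cl₂])
  = ((0.66)) / ((1.22)·(0.51)) = 0.66/0.6222 = 1.061
Since Q = 1.061 < Kc = 4.53, the reaction proceeds forward (toward products) to reach equilibrium.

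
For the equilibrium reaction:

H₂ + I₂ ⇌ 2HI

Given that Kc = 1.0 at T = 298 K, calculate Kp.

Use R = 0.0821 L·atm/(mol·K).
K_p = 1.0000

Δn = (moles gaseous products) − (moles gaseous reactants) = 0
T = 298 K; RT = 0.0821 × 298 = 24.4658
Kp = Kc·(RT)^Δn = 1.0 × (24.4658)^0 = 1.0 × 1 = 1.0000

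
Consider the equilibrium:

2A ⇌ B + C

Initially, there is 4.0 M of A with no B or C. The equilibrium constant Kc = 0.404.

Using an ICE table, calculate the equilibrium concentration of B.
[B] = 1.119 M

ICE: [A] = 4.0 − 2x, [B] = [C] = x.
Kc = x²/(4.0 − 2x)² = 0.404 ⇒ √Kc = x/(4.0 − 2x).
x = √0.404·4.0/(1 + 2√0.404) = 0.63561·4.0/2.2712 = 1.1194.
[B] = x = 1.119 M.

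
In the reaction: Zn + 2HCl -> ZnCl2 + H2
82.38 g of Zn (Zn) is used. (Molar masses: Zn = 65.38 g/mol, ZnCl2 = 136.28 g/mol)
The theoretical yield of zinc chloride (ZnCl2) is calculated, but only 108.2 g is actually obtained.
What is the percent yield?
Moles of Zn = 82.38 g ÷ 65.38 g/mol = 1.26002 mol
Mole ratio: 1 mol ZnCl2 / 1 mol Zn
Moles of ZnCl2 = 1.26002 × (1/1) = 1.26002 mol
Theoretical yield = 1.26002 mol × 136.28 g/mol = 171.72 g
Actual yield = 108.2 g
Percent yield = (108.2 / 171.72) × 100% = 63.0%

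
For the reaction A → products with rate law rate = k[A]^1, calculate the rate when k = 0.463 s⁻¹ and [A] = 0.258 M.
0.1195 M/s

rate = k·[A]^1 = 0.463·(0.258)^1 = 0.463·0.258 = 0.1195 M/s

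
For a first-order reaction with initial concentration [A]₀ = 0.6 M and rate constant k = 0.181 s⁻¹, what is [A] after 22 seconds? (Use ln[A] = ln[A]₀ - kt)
0.0112 M

ln[A] = ln[A]₀ - k·t = ln(0.6) - (0.181)·(22) = -0.5108 - 3.9820 = -4.4928
[A] = e^(-4.4928) = 0.0112 M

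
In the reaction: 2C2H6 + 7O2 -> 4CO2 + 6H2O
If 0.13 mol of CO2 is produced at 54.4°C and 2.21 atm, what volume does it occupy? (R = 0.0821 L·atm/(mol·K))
T = 54.4°C + 273.15 = 327.55 K
V = nRT/P = (0.13 × 0.0821 × 327.55) / 2.21
V = 1.58 L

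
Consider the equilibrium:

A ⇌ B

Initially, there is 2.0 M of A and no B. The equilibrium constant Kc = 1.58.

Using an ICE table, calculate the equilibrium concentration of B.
[B] = 1.225 M

ICE: [A] = 2.0 − x, [B] = x.
Kc = x/(2.0 − x) = 1.58 ⇒ x = 1.58·2.0/(1 + 1.58) = 3.16/2.58 = 1.225.
[B] = x = 1.225 M.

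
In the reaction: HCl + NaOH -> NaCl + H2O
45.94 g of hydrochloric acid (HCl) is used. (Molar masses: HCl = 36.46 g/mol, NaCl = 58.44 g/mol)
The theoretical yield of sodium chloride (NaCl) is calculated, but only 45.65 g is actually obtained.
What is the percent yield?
Moles of HCl = 45.94 g ÷ 36.46 g/mol = 1.26001 mol
Mole ratio: 1 mol NaCl / 1 mol HCl
Moles of NaCl = 1.26001 × (1/1) = 1.26001 mol
Theoretical yield = 1.26001 mol × 58.44 g/mol = 73.635 g
Actual yield = 45.65 g
Percent yield = (45.65 / 73.635) × 100% = 62.0%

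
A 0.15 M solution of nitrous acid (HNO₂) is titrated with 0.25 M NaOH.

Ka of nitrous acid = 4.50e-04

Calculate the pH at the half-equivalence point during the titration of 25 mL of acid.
pH = pKa = 3.35

At the half-equivalence point, [HA] = [A⁻], so by Henderson–Hasselbalch pH = pKa + log(1) = pKa.
pKa = −log(4.50e-04) = 3.35.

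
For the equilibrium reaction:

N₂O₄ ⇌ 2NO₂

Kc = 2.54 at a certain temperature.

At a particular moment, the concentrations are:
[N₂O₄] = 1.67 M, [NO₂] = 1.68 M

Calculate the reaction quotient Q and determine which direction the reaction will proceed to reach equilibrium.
Q = 1.690, Q < K, reaction proceeds forward (toward products)

Q = ([NO₂]^2) / ([N₂O₄])
  = ((1.68)^2) / ((1.67)) = 2.8224/1.67 = 1.69
Since Q = 1.69 < Kc = 2.54, the reaction proceeds forward (toward products) to reach equilibrium.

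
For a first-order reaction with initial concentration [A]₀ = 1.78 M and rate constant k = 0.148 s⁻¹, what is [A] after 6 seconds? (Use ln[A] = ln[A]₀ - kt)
0.7324 M

ln[A] = ln[A]₀ - k·t = ln(1.78) - (0.148)·(6) = 0.5766 - 0.8880 = -0.3114
[A] = e^(-0.3114) = 0.7324 M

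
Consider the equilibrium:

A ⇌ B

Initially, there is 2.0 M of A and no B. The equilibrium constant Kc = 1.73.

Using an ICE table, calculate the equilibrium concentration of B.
[B] = 1.267 M

ICE: [A] = 2.0 − x, [B] = x.
Kc = x/(2.0 − x) = 1.73 ⇒ x = 1.73·2.0/(1 + 1.73) = 3.46/2.73 = 1.267.
[B] = x = 1.267 M.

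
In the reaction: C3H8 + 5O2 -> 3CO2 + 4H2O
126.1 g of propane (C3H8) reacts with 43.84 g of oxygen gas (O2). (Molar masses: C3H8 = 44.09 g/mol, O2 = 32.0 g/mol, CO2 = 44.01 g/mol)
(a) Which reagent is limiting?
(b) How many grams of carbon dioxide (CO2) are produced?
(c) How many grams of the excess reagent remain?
(a) O2, (b) 36.18 g, (c) 114 g

Moles of C3H8 = 126.1 g ÷ 44.09 g/mol = 2.86006 mol
Moles of O2 = 43.84 g ÷ 32.0 g/mol = 1.37 mol
Moles ÷ coefficient: C3H8: 2.86006/1 = 2.86, O2: 1.37/5 = 0.274
(a) O2 has the smaller value, so O2 is the limiting reagent.
(b) Moles of CO2 = 1.37 mol O2 × (3/5) = 0.822 mol; mass = 0.822 mol × 44.01 g/mol = 36.18 g
(c) C3H8 consumed = 1.37 × (1/5) = 0.274 mol; remaining = 2.86006 − 0.274 = 2.58606 mol; mass = 2.58606 mol × 44.09 g/mol = 114 g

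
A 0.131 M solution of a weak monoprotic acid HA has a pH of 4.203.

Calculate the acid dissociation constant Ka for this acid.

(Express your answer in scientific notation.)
K_a = 3.00e-08

[H⁺] = 10^(−pH) = 10^(−4.203) = 6.266e-05 M. For HA ⇌ H⁺ + A⁻, Ka = x²/(C − x) = (6.266e-05)²/(0.131 − 6.266e-05) = 3.00e-08.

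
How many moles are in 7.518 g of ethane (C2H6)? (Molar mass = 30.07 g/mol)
Moles = 7.518 g ÷ 30.07 g/mol = 0.25 mol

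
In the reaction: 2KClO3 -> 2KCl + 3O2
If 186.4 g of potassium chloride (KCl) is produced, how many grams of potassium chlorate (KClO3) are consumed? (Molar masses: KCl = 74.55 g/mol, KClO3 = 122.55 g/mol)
Moles of KCl = 186.4 g ÷ 74.55 g/mol = 2.50034 mol
Mole ratio: 2 mol KClO3 / 2 mol KCl
Moles of KClO3 = 2.50034 × (2/2) = 2.50034 mol
Mass of KClO3 = 2.50034 mol × 122.55 g/mol = 306.4 g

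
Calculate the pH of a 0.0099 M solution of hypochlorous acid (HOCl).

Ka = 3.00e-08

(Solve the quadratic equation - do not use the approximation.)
pH = 4.76

x² + Ka×x - Ka×C = 0. Using quadratic formula: [H⁺] = 1.7219e-05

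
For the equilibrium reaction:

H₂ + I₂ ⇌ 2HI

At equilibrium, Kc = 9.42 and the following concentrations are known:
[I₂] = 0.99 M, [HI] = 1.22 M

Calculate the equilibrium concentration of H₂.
[H₂] = 0.1596 M

Kc = ([HI]^2) / ([H₂] × [I₂]) = 9.42
[H₂]^1 = (product terms)/(Kc · other reactant terms) = 1.4884 / (9.42 · 0.99) = 0.1596
[H₂] = 0.1596 M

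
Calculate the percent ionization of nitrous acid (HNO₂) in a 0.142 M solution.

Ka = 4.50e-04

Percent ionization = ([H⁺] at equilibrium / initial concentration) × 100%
Percent ionization = 5.47%

Let x = [H⁺]. Ka = x²/(C - x) ⇒ x² + (4.50e-04)x - (4.50e-04)(0.142) = 0. x = 7.7719e-03. Percent = (7.7719e-03/0.142) × 100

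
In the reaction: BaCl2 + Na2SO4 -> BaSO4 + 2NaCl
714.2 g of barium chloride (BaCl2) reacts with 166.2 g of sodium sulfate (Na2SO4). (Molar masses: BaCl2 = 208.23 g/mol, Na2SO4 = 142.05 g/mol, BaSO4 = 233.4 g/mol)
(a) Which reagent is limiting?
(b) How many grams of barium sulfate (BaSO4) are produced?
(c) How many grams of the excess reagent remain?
(a) Na2SO4, (b) 273.1 g, (c) 470.6 g

Moles of BaCl2 = 714.2 g ÷ 208.23 g/mol = 3.42986 mol
Moles of Na2SO4 = 166.2 g ÷ 142.05 g/mol = 1.17001 mol
Moles ÷ coefficient: BaCl2: 3.42986/1 = 3.43, Na2SO4: 1.17001/1 = 1.17
(a) Na2SO4 has the smaller value, so Na2SO4 is the limiting reagent.
(b) Moles of BaSO4 = 1.17001 mol Na2SO4 × (1/1) = 1.17001 mol; mass = 1.17001 mol × 233.4 g/mol = 273.1 g
(c) BaCl2 consumed = 1.17001 × (1/1) = 1.17001 mol; remaining = 3.42986 − 1.17001 = 2.25985 mol; mass = 2.25985 mol × 208.23 g/mol = 470.6 g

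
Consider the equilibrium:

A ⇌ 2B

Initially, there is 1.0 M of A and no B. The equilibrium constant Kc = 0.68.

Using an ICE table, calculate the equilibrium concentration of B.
[B] = 0.672 M

ICE: [A] = 1.0 − x, [B] = 2x.
Kc = (2x)²/(1.0 − x) = 0.68 ⇒ 4x² + 0.68x − 0.68 = 0.
x = (−0.68 + √(0.68² + 4·4·0.68))/(2·4) = (−0.68 + √11.342)/8 = 0.33598.
[B] = 2x = 0.672 M.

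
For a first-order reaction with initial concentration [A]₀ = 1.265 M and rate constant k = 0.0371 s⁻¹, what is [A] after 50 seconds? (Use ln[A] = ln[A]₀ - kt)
0.1979 M

ln[A] = ln[A]₀ - k·t = ln(1.265) - (0.0371)·(50) = 0.2351 - 1.8550 = -1.6199
[A] = e^(-1.6199) = 0.1979 M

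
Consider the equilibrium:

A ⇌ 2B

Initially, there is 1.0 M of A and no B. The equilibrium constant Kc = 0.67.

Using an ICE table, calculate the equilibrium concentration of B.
[B] = 0.668 M

ICE: [A] = 1.0 − x, [B] = 2x.
Kc = (2x)²/(1.0 − x) = 0.67 ⇒ 4x² + 0.67x − 0.67 = 0.
x = (−0.67 + √(0.67² + 4·4·0.67))/(2·4) = (−0.67 + √11.169)/8 = 0.334.
[B] = 2x = 0.668 M.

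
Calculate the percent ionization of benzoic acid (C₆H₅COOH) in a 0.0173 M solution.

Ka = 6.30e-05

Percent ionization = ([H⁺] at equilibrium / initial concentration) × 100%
Percent ionization = 5.86%

Let x = [H⁺]. Ka = x²/(C - x) ⇒ x² + (6.30e-05)x - (6.30e-05)(0.0173) = 0. x = 1.0130e-03. Percent = (1.0130e-03/0.0173) × 100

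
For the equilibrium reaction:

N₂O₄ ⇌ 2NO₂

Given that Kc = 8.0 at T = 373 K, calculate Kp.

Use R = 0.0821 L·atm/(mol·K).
K_p = 244.9864

Δn = (moles gaseous products) − (moles gaseous reactants) = 1
T = 373 K; RT = 0.0821 × 373 = 30.6233
Kp = Kc·(RT)^Δn = 8.0 × (30.6233)^1 = 8.0 × 30.6233 = 244.9864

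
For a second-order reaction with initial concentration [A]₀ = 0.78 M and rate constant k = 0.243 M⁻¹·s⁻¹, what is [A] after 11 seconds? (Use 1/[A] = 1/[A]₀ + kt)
0.2528 M

1/[A] = 1/[A]₀ + k·t = 1/0.78 + (0.243)·(11) = 1.2821 + 2.6730 = 3.9551
[A] = 1/3.9551 = 0.2528 M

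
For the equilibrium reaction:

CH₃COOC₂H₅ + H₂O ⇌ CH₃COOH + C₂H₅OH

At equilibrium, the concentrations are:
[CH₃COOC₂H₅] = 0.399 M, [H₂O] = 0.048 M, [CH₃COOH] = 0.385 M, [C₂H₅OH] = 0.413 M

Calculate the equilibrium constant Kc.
K_c = 8.3023

Kc = ([CH₃COOH] × [C₂H₅OH]) / ([CH₃COOC₂H₅] × [H₂O])
   = ((0.385)·(0.413)) / ((0.399)·(0.048))
   = 0.15901 / 0.019152 = 8.3023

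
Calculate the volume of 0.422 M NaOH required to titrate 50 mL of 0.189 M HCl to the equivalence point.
V_{base} = 22.4 mL

At equivalence: moles acid = moles base.
moles HCl = 0.189 M × 0.05 L = 0.00945 mol
V_NaOH = 0.00945 mol ÷ 0.422 M = 0.02239 L = 22.4 mL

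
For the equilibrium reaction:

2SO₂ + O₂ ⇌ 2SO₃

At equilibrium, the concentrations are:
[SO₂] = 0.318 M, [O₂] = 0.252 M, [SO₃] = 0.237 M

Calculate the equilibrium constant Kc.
K_c = 2.2042

Kc = ([SO₃]^2) / ([SO₂]^2 × [O₂])
   = ((0.237)^2) / ((0.318)^2·(0.252))
   = 0.056169 / 0.025483 = 2.2042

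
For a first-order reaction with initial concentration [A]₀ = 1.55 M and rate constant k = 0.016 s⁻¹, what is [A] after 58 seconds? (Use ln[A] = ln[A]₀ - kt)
0.6128 M

ln[A] = ln[A]₀ - k·t = ln(1.55) - (0.016)·(58) = 0.4383 - 0.9280 = -0.4897
[A] = e^(-0.4897) = 0.6128 M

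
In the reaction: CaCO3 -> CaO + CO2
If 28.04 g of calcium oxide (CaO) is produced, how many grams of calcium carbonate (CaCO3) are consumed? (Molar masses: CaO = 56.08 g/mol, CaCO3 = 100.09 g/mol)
Moles of CaO = 28.04 g ÷ 56.08 g/mol = 0.5 mol
Mole ratio: 1 mol CaCO3 / 1 mol CaO
Moles of CaCO3 = 0.5 × (1/1) = 0.5 mol
Mass of CaCO3 = 0.5 mol × 100.09 g/mol = 50.05 g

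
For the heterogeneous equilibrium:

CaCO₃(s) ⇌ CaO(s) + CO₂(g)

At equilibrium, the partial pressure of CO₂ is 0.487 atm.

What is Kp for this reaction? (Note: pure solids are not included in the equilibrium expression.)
K_p = 0.487

Solids (CaCO₃, CaO) have activity 1 and are excluded.
Kp = P(CO₂) = 0.487.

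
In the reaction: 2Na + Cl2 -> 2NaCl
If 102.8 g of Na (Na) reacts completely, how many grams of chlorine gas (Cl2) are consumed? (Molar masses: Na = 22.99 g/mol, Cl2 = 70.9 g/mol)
Moles of Na = 102.8 g ÷ 22.99 g/mol = 4.47151 mol
Mole ratio: 1 mol Cl2 / 2 mol Na
Moles of Cl2 = 4.47151 × (1/2) = 2.23575 mol
Mass of Cl2 = 2.23575 mol × 70.9 g/mol = 158.5 g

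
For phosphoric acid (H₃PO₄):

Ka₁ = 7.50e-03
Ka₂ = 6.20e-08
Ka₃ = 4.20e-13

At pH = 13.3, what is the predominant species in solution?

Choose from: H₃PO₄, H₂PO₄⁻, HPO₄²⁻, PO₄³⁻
PO₄³⁻

pKa1 = 2.12, pKa2 = 7.21, pKa3 = 12.38. Each pKa is the crossover between adjacent species; pH = 13.3 lies in the region where PO₄³⁻ predominates.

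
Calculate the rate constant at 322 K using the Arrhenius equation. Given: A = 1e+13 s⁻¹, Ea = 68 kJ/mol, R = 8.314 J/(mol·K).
9.30e+01 s⁻¹

k = A·exp(-Ea/(R·T)) = 1e+13·exp(-68000/(8.314·322)) = 1e+13·exp(-25.4005) = 1e+13·9.3043e-12 = 9.30e+01 s⁻¹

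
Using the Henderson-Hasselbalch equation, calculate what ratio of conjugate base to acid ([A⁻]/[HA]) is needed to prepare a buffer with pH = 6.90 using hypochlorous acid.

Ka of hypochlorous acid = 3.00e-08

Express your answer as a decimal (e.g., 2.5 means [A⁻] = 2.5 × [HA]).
[A⁻]/[HA] = 0.238

pKa = −log(3.00e-08) = 7.5229. pH = pKa + log([A⁻]/[HA]). 6.90 = 7.5229 + log(ratio). log(ratio) = 6.90 − 7.5229 = -0.6229. ratio = 10^(-0.6229) = 0.238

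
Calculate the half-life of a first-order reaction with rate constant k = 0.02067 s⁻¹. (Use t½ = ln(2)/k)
33.53 s

t½ = ln(2)/k = 0.6931/0.02067 = 33.53 s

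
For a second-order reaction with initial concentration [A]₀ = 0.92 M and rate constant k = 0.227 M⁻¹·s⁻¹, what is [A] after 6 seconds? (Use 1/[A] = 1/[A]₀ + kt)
0.4083 M

1/[A] = 1/[A]₀ + k·t = 1/0.92 + (0.227)·(6) = 1.0870 + 1.3620 = 2.4490
[A] = 1/2.4490 = 0.4083 M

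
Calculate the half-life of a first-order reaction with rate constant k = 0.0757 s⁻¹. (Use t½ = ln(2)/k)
9.16 s

t½ = ln(2)/k = 0.6931/0.0757 = 9.16 s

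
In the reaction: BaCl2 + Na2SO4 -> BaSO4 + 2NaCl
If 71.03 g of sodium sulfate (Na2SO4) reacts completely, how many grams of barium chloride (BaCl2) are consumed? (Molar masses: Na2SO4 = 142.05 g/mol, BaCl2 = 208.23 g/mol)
Moles of Na2SO4 = 71.03 g ÷ 142.05 g/mol = 0.500035 mol
Mole ratio: 1 mol BaCl2 / 1 mol Na2SO4
Moles of BaCl2 = 0.500035 × (1/1) = 0.500035 mol
Mass of BaCl2 = 0.500035 mol × 208.23 g/mol = 104.1 g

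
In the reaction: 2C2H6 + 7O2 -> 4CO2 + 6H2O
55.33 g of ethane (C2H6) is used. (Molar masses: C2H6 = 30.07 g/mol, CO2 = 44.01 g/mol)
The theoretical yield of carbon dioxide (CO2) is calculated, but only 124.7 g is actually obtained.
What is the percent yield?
Moles of C2H6 = 55.33 g ÷ 30.07 g/mol = 1.84004 mol
Mole ratio: 4 mol CO2 / 2 mol C2H6
Moles of CO2 = 1.84004 × (4/2) = 3.68008 mol
Theoretical yield = 3.68008 mol × 44.01 g/mol = 161.96 g
Actual yield = 124.7 g
Percent yield = (124.7 / 161.96) × 100% = 77.0%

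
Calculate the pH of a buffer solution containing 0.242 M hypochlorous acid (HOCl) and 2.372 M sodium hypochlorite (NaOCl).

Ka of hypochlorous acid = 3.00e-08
pH = 8.51

pKa = -log(3.00e-08) = 7.52. pH = pKa + log([A⁻]/[HA]) = 7.52 + log(2.372/0.242)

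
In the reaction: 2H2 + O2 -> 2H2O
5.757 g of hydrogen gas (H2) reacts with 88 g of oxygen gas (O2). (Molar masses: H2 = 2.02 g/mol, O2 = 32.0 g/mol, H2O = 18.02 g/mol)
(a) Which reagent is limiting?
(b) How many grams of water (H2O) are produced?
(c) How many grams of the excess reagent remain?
(a) H2, (b) 51.36 g, (c) 42.4 g

Moles of H2 = 5.757 g ÷ 2.02 g/mol = 2.85 mol
Moles of O2 = 88 g ÷ 32.0 g/mol = 2.75 mol
Moles ÷ coefficient: H2: 2.85/2 = 1.425, O2: 2.75/1 = 2.75
(a) H2 has the smaller value, so H2 is the limiting reagent.
(b) Moles of H2O = 2.85 mol H2 × (2/2) = 2.85 mol; mass = 2.85 mol × 18.02 g/mol = 51.36 g
(c) O2 consumed = 2.85 × (1/2) = 1.425 mol; remaining = 2.75 − 1.425 = 1.325 mol; mass = 1.325 mol × 32.0 g/mol = 42.4 g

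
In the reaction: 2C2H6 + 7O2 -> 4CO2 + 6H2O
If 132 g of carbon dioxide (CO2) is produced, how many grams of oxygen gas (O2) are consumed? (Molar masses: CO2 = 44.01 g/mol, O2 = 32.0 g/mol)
Moles of CO2 = 132 g ÷ 44.01 g/mol = 2.99932 mol
Mole ratio: 7 mol O2 / 4 mol CO2
Moles of O2 = 2.99932 × (7/4) = 5.24881 mol
Mass of O2 = 5.24881 mol × 32.0 g/mol = 168 g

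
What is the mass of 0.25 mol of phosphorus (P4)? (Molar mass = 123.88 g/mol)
Mass = 0.25 mol × 123.88 g/mol = 30.97 g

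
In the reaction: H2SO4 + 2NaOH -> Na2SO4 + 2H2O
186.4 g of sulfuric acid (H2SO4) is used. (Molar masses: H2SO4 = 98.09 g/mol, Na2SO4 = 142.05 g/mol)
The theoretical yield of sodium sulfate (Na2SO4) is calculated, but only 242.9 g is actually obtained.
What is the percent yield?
Moles of H2SO4 = 186.4 g ÷ 98.09 g/mol = 1.9003 mol
Mole ratio: 1 mol Na2SO4 / 1 mol H2SO4
Moles of Na2SO4 = 1.9003 × (1/1) = 1.9003 mol
Theoretical yield = 1.9003 mol × 142.05 g/mol = 269.94 g
Actual yield = 242.9 g
Percent yield = (242.9 / 269.94) × 100% = 90.0%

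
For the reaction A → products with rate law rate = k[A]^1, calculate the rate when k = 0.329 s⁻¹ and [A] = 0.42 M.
0.1382 M/s

rate = k·[A]^1 = 0.329·(0.42)^1 = 0.329·0.42 = 0.1382 M/s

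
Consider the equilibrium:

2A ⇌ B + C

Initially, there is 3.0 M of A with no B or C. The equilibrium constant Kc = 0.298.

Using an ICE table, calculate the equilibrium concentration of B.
[B] = 0.783 M

ICE: [A] = 3.0 − 2x, [B] = [C] = x.
Kc = x²/(3.0 − 2x)² = 0.298 ⇒ √Kc = x/(3.0 − 2x).
x = √0.298·3.0/(1 + 2√0.298) = 0.54589·3.0/2.0918 = 0.78291.
[B] = x = 0.783 M.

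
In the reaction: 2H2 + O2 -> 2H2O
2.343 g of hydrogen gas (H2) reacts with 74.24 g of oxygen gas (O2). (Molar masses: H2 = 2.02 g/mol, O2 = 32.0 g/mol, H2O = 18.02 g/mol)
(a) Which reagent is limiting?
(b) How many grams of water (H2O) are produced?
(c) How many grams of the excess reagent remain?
(a) H2, (b) 20.9 g, (c) 55.68 g

Moles of H2 = 2.343 g ÷ 2.02 g/mol = 1.1599 mol
Moles of O2 = 74.24 g ÷ 32.0 g/mol = 2.32 mol
Moles ÷ coefficient: H2: 1.1599/2 = 0.58, O2: 2.32/1 = 2.32
(a) H2 has the smaller value, so H2 is the limiting reagent.
(b) Moles of H2O = 1.1599 mol H2 × (2/2) = 1.1599 mol; mass = 1.1599 mol × 18.02 g/mol = 20.9 g
(c) O2 consumed = 1.1599 × (1/2) = 0.57995 mol; remaining = 2.32 − 0.57995 = 1.74005 mol; mass = 1.74005 mol × 32.0 g/mol = 55.68 g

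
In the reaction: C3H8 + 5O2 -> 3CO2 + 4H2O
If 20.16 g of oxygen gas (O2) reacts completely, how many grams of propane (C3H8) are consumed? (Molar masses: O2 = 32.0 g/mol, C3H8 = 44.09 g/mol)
Moles of O2 = 20.16 g ÷ 32.0 g/mol = 0.63 mol
Mole ratio: 1 mol C3H8 / 5 mol O2
Moles of C3H8 = 0.63 × (1/5) = 0.126 mol
Mass of C3H8 = 0.126 mol × 44.09 g/mol = 5.555 g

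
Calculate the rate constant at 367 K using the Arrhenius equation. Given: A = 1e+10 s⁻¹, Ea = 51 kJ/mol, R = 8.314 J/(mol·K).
5.51e+02 s⁻¹

k = A·exp(-Ea/(R·T)) = 1e+10·exp(-51000/(8.314·367)) = 1e+10·exp(-16.7145) = 1e+10·5.5077e-08 = 5.51e+02 s⁻¹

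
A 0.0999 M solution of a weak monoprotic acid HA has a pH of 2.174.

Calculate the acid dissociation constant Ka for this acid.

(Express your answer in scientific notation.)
K_a = 4.81e-04

[H⁺] = 10^(−pH) = 10^(−2.174) = 6.699e-03 M. For HA ⇌ H⁺ + A⁻, Ka = x²/(C − x) = (6.699e-03)²/(0.0999 − 6.699e-03) = 4.81e-04.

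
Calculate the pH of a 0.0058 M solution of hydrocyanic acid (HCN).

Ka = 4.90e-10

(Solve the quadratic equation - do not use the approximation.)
pH = 5.77

x² + Ka×x - Ka×C = 0. Using quadratic formula: [H⁺] = 1.6856e-06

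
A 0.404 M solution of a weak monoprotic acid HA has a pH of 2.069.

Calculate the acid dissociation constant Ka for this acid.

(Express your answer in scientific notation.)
K_a = 1.84e-04

[H⁺] = 10^(−pH) = 10^(−2.069) = 8.531e-03 M. For HA ⇌ H⁺ + A⁻, Ka = x²/(C − x) = (8.531e-03)²/(0.404 − 8.531e-03) = 1.84e-04.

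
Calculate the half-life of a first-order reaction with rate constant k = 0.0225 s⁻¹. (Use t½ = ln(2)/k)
30.81 s

t½ = ln(2)/k = 0.6931/0.0225 = 30.81 s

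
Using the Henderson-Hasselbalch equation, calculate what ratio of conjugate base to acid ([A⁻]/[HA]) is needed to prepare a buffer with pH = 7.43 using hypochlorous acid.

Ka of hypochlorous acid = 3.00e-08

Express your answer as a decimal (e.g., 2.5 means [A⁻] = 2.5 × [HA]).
[A⁻]/[HA] = 0.807

pKa = −log(3.00e-08) = 7.5229. pH = pKa + log([A⁻]/[HA]). 7.43 = 7.5229 + log(ratio). log(ratio) = 7.43 − 7.5229 = -0.0929. ratio = 10^(-0.0929) = 0.807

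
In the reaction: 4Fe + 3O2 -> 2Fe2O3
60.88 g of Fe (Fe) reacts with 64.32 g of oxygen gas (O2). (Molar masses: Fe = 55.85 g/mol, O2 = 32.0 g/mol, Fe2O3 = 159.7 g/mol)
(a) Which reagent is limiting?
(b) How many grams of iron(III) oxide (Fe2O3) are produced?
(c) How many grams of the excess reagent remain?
(a) Fe, (b) 87.04 g, (c) 38.16 g

Moles of Fe = 60.88 g ÷ 55.85 g/mol = 1.09006 mol
Moles of O2 = 64.32 g ÷ 32.0 g/mol = 2.01 mol
Moles ÷ coefficient: Fe: 1.09006/4 = 0.2725, O2: 2.01/3 = 0.67
(a) Fe has the smaller value, so Fe is the limiting reagent.
(b) Moles of Fe2O3 = 1.09006 mol Fe × (2/4) = 0.545031 mol; mass = 0.545031 mol × 159.7 g/mol = 87.04 g
(c) O2 consumed = 1.09006 × (3/4) = 0.817547 mol; remaining = 2.01 − 0.817547 = 1.19245 mol; mass = 1.19245 mol × 32.0 g/mol = 38.16 g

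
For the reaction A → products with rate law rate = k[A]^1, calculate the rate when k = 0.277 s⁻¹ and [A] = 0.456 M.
0.1263 M/s

rate = k·[A]^1 = 0.277·(0.456)^1 = 0.277·0.456 = 0.1263 M/s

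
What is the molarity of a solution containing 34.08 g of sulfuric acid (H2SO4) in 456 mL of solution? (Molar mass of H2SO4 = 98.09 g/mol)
Moles of H2SO4 = 34.08 g ÷ 98.09 g/mol = 0.347436 mol
Volume = 456 mL = 0.456 L
Molarity = 0.347436 mol ÷ 0.456 L = 0.7619 M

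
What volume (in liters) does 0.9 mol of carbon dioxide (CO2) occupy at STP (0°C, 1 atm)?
At STP, 1 mol of gas occupies 22.4 L
Volume = 0.9 mol × 22.4 L/mol = 20.16 L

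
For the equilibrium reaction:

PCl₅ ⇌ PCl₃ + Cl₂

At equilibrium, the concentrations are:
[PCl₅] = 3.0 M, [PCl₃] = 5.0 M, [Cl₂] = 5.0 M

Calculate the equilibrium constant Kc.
K_c = 8.3333

Kc = ([PCl₃] × [Cl₂]) / ([PCl₅])
   = ((5.0)·(5.0)) / ((3.0))
   = 25 / 3 = 8.3333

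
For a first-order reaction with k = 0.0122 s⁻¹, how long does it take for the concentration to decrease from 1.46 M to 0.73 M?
56.82 s

From ln[A] = ln[A]₀ - k·t: t = ln([A]₀/[A])/k = ln(1.46/0.73)/0.0122 = ln(2.0000)/0.0122 = 0.6931/0.0122 = 56.82 s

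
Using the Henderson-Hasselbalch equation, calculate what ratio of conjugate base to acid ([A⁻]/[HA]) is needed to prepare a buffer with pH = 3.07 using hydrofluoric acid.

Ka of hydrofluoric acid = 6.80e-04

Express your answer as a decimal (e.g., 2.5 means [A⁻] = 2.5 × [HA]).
[A⁻]/[HA] = 0.799

pKa = −log(6.80e-04) = 3.1675. pH = pKa + log([A⁻]/[HA]). 3.07 = 3.1675 + log(ratio). log(ratio) = 3.07 − 3.1675 = -0.0975. ratio = 10^(-0.0975) = 0.799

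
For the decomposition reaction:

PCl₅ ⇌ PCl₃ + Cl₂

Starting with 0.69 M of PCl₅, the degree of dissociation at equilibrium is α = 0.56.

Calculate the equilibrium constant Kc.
K_c = 0.4918

x = α·[A]₀ = 0.56 × 0.69 = 0.3864 M dissociated.
At eq: [PCl₅] = 0.69 − 0.3864 = 0.3036 M; [PCl₃] = [Cl₂] = x = 0.3864 M.
Kc = [PCl₃][Cl₂]/[PCl₅] = (0.3864)²/0.3036 = 0.4918.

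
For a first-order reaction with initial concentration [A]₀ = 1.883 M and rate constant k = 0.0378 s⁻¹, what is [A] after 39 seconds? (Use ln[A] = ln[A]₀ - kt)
0.4311 M

ln[A] = ln[A]₀ - k·t = ln(1.883) - (0.0378)·(39) = 0.6329 - 1.4742 = -0.8413
[A] = e^(-0.8413) = 0.4311 M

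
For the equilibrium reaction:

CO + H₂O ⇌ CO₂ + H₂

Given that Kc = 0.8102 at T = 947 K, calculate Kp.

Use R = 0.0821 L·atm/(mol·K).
K_p = 0.8102

Δn = (moles gaseous products) − (moles gaseous reactants) = 0
T = 947 K; RT = 0.0821 × 947 = 77.7487
Kp = Kc·(RT)^Δn = 0.8102 × (77.7487)^0 = 0.8102 × 1 = 0.8102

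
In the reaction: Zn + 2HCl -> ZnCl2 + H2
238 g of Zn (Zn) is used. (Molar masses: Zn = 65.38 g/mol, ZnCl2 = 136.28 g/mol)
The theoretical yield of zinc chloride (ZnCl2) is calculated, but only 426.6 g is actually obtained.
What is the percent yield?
Moles of Zn = 238 g ÷ 65.38 g/mol = 3.64026 mol
Mole ratio: 1 mol ZnCl2 / 1 mol Zn
Moles of ZnCl2 = 3.64026 × (1/1) = 3.64026 mol
Theoretical yield = 3.64026 mol × 136.28 g/mol = 496.09 g
Actual yield = 426.6 g
Percent yield = (426.6 / 496.09) × 100% = 86.0%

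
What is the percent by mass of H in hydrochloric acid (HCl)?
Mass of H in formula = 1.008 × 1 = 1.008 g/mol
Molar mass = 36.46 g/mol
% H = (1.008/36.46) × 100% = 2.76%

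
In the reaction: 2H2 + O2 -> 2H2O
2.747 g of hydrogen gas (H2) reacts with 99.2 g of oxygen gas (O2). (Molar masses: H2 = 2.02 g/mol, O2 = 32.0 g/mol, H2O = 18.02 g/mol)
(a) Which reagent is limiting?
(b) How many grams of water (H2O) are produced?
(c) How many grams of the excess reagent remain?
(a) H2, (b) 24.51 g, (c) 77.44 g

Moles of H2 = 2.747 g ÷ 2.02 g/mol = 1.3599 mol
Moles of O2 = 99.2 g ÷ 32.0 g/mol = 3.1 mol
Moles ÷ coefficient: H2: 1.3599/2 = 0.68, O2: 3.1/1 = 3.1
(a) H2 has the smaller value, so H2 is the limiting reagent.
(b) Moles of H2O = 1.3599 mol H2 × (2/2) = 1.3599 mol; mass = 1.3599 mol × 18.02 g/mol = 24.51 g
(c) O2 consumed = 1.3599 × (1/2) = 0.67995 mol; remaining = 3.1 − 0.67995 = 2.42005 mol; mass = 2.42005 mol × 32.0 g/mol = 77.44 g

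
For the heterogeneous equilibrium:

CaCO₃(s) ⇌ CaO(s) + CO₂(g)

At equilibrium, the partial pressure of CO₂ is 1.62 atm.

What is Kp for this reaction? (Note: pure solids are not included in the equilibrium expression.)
K_p = 1.62

Solids (CaCO₃, CaO) have activity 1 and are excluded.
Kp = P(CO₂) = 1.62.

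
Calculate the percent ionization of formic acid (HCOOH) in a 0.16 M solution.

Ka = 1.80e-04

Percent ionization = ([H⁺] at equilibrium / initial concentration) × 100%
Percent ionization = 3.3%

Let x = [H⁺]. Ka = x²/(C - x) ⇒ x² + (1.80e-04)x - (1.80e-04)(0.16) = 0. x = 5.2773e-03. Percent = (5.2773e-03/0.16) × 100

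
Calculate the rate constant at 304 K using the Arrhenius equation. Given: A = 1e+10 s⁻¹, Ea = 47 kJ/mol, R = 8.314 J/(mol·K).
8.39e+01 s⁻¹

k = A·exp(-Ea/(R·T)) = 1e+10·exp(-47000/(8.314·304)) = 1e+10·exp(-18.5958) = 1e+10·8.3938e-09 = 8.39e+01 s⁻¹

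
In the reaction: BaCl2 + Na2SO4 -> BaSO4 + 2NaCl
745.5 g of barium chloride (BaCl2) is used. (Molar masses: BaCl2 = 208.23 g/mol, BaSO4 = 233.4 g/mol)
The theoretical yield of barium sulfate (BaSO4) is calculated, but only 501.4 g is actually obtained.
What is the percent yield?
Moles of BaCl2 = 745.5 g ÷ 208.23 g/mol = 3.58018 mol
Mole ratio: 1 mol BaSO4 / 1 mol BaCl2
Moles of BaSO4 = 3.58018 × (1/1) = 3.58018 mol
Theoretical yield = 3.58018 mol × 233.4 g/mol = 835.61 g
Actual yield = 501.4 g
Percent yield = (501.4 / 835.61) × 100% = 60.0%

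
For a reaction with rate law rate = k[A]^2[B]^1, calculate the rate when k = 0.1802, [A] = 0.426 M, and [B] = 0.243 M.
0.007947 M/s

rate = k·[A]^2·[B]^1 = 0.1802·(0.426)^2·(0.243)^1 = 0.1802·0.181476·0.243 = 0.007947 M/s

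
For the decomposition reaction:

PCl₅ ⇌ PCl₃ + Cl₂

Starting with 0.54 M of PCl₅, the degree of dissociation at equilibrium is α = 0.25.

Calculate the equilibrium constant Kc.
K_c = 0.0450

x = α·[A]₀ = 0.25 × 0.54 = 0.135 M dissociated.
At eq: [PCl₅] = 0.54 − 0.135 = 0.405 M; [PCl₃] = [Cl₂] = x = 0.135 M.
Kc = [PCl₃][Cl₂]/[PCl₅] = (0.135)²/0.405 = 0.045.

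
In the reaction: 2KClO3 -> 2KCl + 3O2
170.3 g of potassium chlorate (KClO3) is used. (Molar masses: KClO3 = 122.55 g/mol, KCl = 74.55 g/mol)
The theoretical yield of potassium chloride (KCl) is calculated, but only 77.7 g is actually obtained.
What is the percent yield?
Moles of KClO3 = 170.3 g ÷ 122.55 g/mol = 1.38964 mol
Mole ratio: 2 mol KCl / 2 mol KClO3
Moles of KCl = 1.38964 × (2/2) = 1.38964 mol
Theoretical yield = 1.38964 mol × 74.55 g/mol = 103.6 g
Actual yield = 77.7 g
Percent yield = (77.7 / 103.6) × 100% = 75.0%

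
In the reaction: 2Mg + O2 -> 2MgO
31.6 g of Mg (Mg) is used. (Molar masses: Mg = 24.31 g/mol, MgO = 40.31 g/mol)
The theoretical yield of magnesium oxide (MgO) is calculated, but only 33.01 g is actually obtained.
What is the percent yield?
Moles of Mg = 31.6 g ÷ 24.31 g/mol = 1.29988 mol
Mole ratio: 2 mol MgO / 2 mol Mg
Moles of MgO = 1.29988 × (2/2) = 1.29988 mol
Theoretical yield = 1.29988 mol × 40.31 g/mol = 52.398 g
Actual yield = 33.01 g
Percent yield = (33.01 / 52.398) × 100% = 63.0%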